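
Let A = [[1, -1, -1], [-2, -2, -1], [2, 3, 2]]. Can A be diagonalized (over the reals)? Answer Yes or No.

Characteristic polynomial: p(r) = r^3 - r^2 - r + 1 = (r - 1)^2(r + 1).
r = 1 has algebraic multiplicity 2; rank(A − 1I) = 2, so geometric multiplicity = 1.
Geometric multiplicity < algebraic multiplicity, so A is not diagonalizable.

No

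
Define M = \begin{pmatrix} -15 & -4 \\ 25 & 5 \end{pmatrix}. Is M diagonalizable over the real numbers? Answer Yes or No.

No

Characteristic polynomial: p(μ) = μ^2 + 10μ + 25 = (μ + 5)^2.
μ = -5 has algebraic multiplicity 2; rank(M + 5I) = 1, so geometric multiplicity = 1.
Geometric multiplicity < algebraic multiplicity, so M is not diagonalizable.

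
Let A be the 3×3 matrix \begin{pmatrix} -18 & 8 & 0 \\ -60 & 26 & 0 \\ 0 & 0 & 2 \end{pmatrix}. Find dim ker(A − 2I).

A − 2I = [[-20, 8, 0], [-60, 24, 0], [0, 0, 0]].
This matrix has rank 1, so its null space has dimension 3 − 1 = 2.

2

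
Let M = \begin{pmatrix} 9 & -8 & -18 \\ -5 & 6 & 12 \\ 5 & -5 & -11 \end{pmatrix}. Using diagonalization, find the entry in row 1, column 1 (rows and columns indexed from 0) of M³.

66

Characteristic polynomial: r^3 - 4r^2 - r + 4 = (r - 4)(r - 1)(r + 1), so the eigenvalues are -1, 1, 4.
r=-1: eigenvector (-1, 1, -1).
r=1: eigenvector (1, 1, 0).
r=4: eigenvector (-2, 1, -1).
P = [[-1, 1, -2], [1, 1, 1], [-1, 0, -1]], D = diag(-1, 1, 4), P⁻¹ = [[1, -1, -3], [0, 1, 1], [-1, 1, 2]].
M³ = P·diag(-1, 1, 64)·P⁻¹ = [[129, -128, -258], [-65, 66, 132], [65, -65, -131]].
The requested entry is 66.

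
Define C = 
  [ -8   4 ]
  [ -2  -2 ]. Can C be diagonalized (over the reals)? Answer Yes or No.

Yes

Characteristic polynomial: p(μ) = μ^2 + 10μ + 24 = (μ + 4)(μ + 6).
All 2 eigenvalues are distinct, so C is diagonalizable.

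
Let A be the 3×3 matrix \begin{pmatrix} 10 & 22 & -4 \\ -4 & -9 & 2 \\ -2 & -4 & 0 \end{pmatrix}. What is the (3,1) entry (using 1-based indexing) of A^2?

Characteristic polynomial: μ^3 - μ^2 - 2μ = μ(μ - 2)(μ + 1), so the eigenvalues are -1, 0, 2.
μ=2: eigenvector (5, -2, -1).
μ=0: eigenvector (-4, 2, 1).
μ=-1: eigenvector (-2, 1, 0).
P = [[5, -4, -2], [-2, 2, 1], [-1, 1, 0]], D = diag(2, 0, -1), P⁻¹ = [[1, 2, 0], [1, 2, 1], [0, 1, -2]].
A² = P·diag(4, 0, 1)·P⁻¹ = [[20, 38, 4], [-8, -15, -2], [-4, -8, 0]].
The requested entry is -4.

-4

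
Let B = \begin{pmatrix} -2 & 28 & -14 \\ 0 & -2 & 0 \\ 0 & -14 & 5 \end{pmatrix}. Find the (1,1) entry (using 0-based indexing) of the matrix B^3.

Characteristic polynomial: r^3 - r^2 - 16r - 20 = (r - 5)(r + 2)^2, so the eigenvalues are -2, -2, 5.
r=-2: eigenvector (1, 0, 0).
r=-2: eigenvector (0, 1, 2).
r=5: eigenvector (-2, 0, 1).
P = [[1, 0, -2], [0, 1, 0], [0, 2, 1]], D = diag(-2, -2, 5), P⁻¹ = [[1, -4, 2], [0, 1, 0], [0, -2, 1]].
B³ = P·diag(-8, -8, 125)·P⁻¹ = [[-8, 532, -266], [0, -8, 0], [0, -266, 125]].
The requested entry is -8.

-8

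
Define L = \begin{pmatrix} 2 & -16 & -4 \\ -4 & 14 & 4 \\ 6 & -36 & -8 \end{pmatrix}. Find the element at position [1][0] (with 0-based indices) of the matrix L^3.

Characteristic polynomial: λ^3 - 8λ^2 + 4λ + 48 = (λ - 6)(λ - 4)(λ + 2), so the eigenvalues are -2, 4, 6.
λ=6: eigenvector (-1, 1, -3).
λ=-2: eigenvector (1, 0, 1).
λ=4: eigenvector (2, -2, 7).
P = [[-1, 1, 2], [1, 0, -2], [-3, 1, 7]], D = diag(6, -2, 4), P⁻¹ = [[-2, 5, 2], [1, 1, 0], [-1, 2, 1]].
L³ = P·diag(216, -8, 64)·P⁻¹ = [[296, -832, -304], [-304, 824, 304], [840, -2352, -848]].
The requested entry is -304.

-304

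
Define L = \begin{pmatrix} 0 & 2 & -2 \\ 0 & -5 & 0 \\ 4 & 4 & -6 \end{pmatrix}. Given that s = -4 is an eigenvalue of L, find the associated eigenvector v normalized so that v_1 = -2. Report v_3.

-4

L + 4I = [[4, 2, -2], [0, -1, 0], [4, 4, -2]].
Solving (L + 4I)v = 0 gives the eigenspace spanned by (-2, 0, -4).
With v_1 = -2, v = (-2, 0, -4), so v_3 = -4.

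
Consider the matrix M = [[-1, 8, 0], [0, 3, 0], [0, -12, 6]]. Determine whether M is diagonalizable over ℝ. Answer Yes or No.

Yes

Characteristic polynomial: p(λ) = λ^3 - 8λ^2 + 9λ + 18 = (λ - 6)(λ - 3)(λ + 1).
All 3 eigenvalues are distinct, so M is diagonalizable.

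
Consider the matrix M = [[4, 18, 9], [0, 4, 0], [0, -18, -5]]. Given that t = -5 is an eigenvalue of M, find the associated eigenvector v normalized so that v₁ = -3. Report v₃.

M + 5I = [[9, 18, 9], [0, 9, 0], [0, -18, 0]].
Solving (M + 5I)v = 0 gives the eigenspace spanned by (-3, 0, 3).
With v₁ = -3, v = (-3, 0, 3), so v₃ = 3.

3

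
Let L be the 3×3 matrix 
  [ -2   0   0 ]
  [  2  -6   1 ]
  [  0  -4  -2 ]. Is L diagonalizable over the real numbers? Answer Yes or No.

Characteristic polynomial: p(t) = t^3 + 10t^2 + 32t + 32 = (t + 2)(t + 4)^2.
t = -4 has algebraic multiplicity 2; rank(L + 4I) = 2, so geometric multiplicity = 1.
Geometric multiplicity < algebraic multiplicity, so L is not diagonalizable.

No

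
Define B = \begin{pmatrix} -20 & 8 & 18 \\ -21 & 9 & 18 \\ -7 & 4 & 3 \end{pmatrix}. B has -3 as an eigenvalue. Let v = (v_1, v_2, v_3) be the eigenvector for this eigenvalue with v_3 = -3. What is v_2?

B + 3I = [[-17, 8, 18], [-21, 12, 18], [-7, 4, 6]].
Solving (B + 3I)v = 0 gives the eigenspace spanned by (-6, -6, -3).
With v_3 = -3, v = (-6, -6, -3), so v_2 = -6.

-6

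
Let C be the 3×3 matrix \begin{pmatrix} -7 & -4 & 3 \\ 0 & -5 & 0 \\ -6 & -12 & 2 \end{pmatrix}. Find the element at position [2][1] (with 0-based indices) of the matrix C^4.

Characteristic polynomial: t^3 + 10t^2 + 29t + 20 = (t + 1)(t + 4)(t + 5), so the eigenvalues are -5, -4, -1.
t=-5: eigenvector (-2, 1, 0).
t=-1: eigenvector (-1, 0, -2).
t=-4: eigenvector (1, 0, 1).
P = [[-2, -1, 1], [1, 0, 0], [0, -2, 1]], D = diag(-5, -1, -4), P⁻¹ = [[0, 1, 0], [1, 2, -1], [2, 4, -1]].
C⁴ = P·diag(625, 1, 256)·P⁻¹ = [[511, -228, -255], [0, 625, 0], [510, 1020, -254]].
The requested entry is 1020.

1020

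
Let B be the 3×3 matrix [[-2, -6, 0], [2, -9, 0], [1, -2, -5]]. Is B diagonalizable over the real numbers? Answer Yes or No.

Yes

Characteristic polynomial: p(s) = s^3 + 16s^2 + 85s + 150 = (s + 5)^2(s + 6).
s = -5 has algebraic multiplicity 2; rank(B + 5I) = 1, so geometric multiplicity = 2.
Every eigenvalue has geometric = algebraic multiplicity, so B is diagonalizable.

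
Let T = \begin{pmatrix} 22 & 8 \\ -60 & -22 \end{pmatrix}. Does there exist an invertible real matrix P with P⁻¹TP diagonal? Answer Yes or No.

Yes

Characteristic polynomial: p(s) = s^2 - 4 = (s - 2)(s + 2).
All 2 eigenvalues are distinct, so T is diagonalizable.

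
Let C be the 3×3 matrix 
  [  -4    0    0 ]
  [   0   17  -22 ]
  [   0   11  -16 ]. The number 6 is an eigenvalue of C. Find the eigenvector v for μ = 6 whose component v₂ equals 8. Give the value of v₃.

4

C − 6I = [[-10, 0, 0], [0, 11, -22], [0, 11, -22]].
Solving (C − 6I)v = 0 gives the eigenspace spanned by (0, 8, 4).
With v₂ = 8, v = (0, 8, 4), so v₃ = 4.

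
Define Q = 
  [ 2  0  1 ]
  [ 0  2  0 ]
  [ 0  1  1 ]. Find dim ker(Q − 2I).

Q − 2I = [[0, 0, 1], [0, 0, 0], [0, 1, -1]].
This matrix has rank 2, so its null space has dimension 3 − 2 = 1.

1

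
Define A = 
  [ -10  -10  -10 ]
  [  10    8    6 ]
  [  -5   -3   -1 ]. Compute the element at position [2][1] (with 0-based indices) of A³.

Characteristic polynomial: μ^3 + 3μ^2 - 10μ = μ(μ - 2)(μ + 5), so the eigenvalues are -5, 0, 2.
μ=-5: eigenvector (2, -2, 1).
μ=2: eigenvector (0, 1, -1).
μ=0: eigenvector (-1, 2, -1).
P = [[2, 0, -1], [-2, 1, 2], [1, -1, -1]], D = diag(-5, 2, 0), P⁻¹ = [[1, 1, 1], [0, -1, -2], [1, 2, 2]].
A³ = P·diag(-125, 8, 0)·P⁻¹ = [[-250, -250, -250], [250, 242, 234], [-125, -117, -109]].
The requested entry is -117.

-117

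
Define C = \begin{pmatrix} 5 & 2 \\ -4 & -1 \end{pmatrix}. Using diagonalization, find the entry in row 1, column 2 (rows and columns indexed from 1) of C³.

Characteristic polynomial: t^2 - 4t + 3 = (t - 3)(t - 1), so the eigenvalues are 1, 3.
t=3: eigenvector (1, -1).
t=1: eigenvector (-1, 2).
P = [[1, -1], [-1, 2]], D = diag(3, 1), P⁻¹ = [[2, 1], [1, 1]].
C³ = P·diag(27, 1)·P⁻¹ = [[53, 26], [-52, -25]].
The requested entry is 26.

26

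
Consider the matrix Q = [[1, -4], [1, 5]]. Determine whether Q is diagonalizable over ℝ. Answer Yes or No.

No

Characteristic polynomial: p(t) = t^2 - 6t + 9 = (t - 3)^2.
t = 3 has algebraic multiplicity 2; rank(Q − 3I) = 1, so geometric multiplicity = 1.
Geometric multiplicity < algebraic multiplicity, so Q is not diagonalizable.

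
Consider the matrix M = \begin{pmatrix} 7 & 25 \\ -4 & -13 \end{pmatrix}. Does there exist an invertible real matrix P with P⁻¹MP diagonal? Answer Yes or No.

Characteristic polynomial: p(μ) = μ^2 + 6μ + 9 = (μ + 3)^2.
μ = -3 has algebraic multiplicity 2; rank(M + 3I) = 1, so geometric multiplicity = 1.
Geometric multiplicity < algebraic multiplicity, so M is not diagonalizable.

No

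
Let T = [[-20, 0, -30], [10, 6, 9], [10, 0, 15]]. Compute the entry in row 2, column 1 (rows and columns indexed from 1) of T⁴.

-1250

Characteristic polynomial: μ^3 - μ^2 - 30μ = μ(μ - 6)(μ + 5), so the eigenvalues are -5, 0, 6.
μ=0: eigenvector (-3, 2, 2).
μ=-5: eigenvector (-2, 1, 1).
μ=6: eigenvector (0, 1, 0).
P = [[-3, -2, 0], [2, 1, 1], [2, 1, 0]], D = diag(0, -5, 6), P⁻¹ = [[1, 0, 2], [-2, 0, -3], [0, 1, -1]].
T⁴ = P·diag(0, 625, 1296)·P⁻¹ = [[2500, 0, 3750], [-1250, 1296, -3171], [-1250, 0, -1875]].
The requested entry is -1250.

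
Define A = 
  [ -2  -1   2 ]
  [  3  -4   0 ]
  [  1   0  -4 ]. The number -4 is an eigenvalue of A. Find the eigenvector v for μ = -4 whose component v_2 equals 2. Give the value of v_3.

A + 4I = [[2, -1, 2], [3, 0, 0], [1, 0, 0]].
Solving (A + 4I)v = 0 gives the eigenspace spanned by (0, 2, 1).
With v_2 = 2, v = (0, 2, 1), so v_3 = 1.

1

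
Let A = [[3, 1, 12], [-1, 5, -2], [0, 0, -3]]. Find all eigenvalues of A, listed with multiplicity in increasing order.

-3, 4, 4

Characteristic polynomial: p(s) = s^3 - 5s^2 - 8s + 48 = (s - 4)^2(s + 3).
Roots (with multiplicity): -3, 4, 4.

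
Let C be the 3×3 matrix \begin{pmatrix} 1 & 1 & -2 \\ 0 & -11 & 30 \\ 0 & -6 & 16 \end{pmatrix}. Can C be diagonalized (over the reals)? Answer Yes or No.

Characteristic polynomial: p(μ) = μ^3 - 6μ^2 + 9μ - 4 = (μ - 4)(μ - 1)^2.
μ = 1 has algebraic multiplicity 2; rank(C − 1I) = 2, so geometric multiplicity = 1.
Geometric multiplicity < algebraic multiplicity, so C is not diagonalizable.

No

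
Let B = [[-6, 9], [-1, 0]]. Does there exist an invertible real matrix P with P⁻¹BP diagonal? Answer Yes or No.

Characteristic polynomial: p(μ) = μ^2 + 6μ + 9 = (μ + 3)^2.
μ = -3 has algebraic multiplicity 2; rank(B + 3I) = 1, so geometric multiplicity = 1.
Geometric multiplicity < algebraic multiplicity, so B is not diagonalizable.

No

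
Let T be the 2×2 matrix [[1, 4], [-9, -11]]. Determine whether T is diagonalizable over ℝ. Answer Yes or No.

Characteristic polynomial: p(r) = r^2 + 10r + 25 = (r + 5)^2.
r = -5 has algebraic multiplicity 2; rank(T + 5I) = 1, so geometric multiplicity = 1.
Geometric multiplicity < algebraic multiplicity, so T is not diagonalizable.

No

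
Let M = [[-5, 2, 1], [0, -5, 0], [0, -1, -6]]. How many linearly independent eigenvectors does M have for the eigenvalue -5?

1

M + 5I = [[0, 2, 1], [0, 0, 0], [0, -1, -1]].
This matrix has rank 2, so its null space has dimension 3 − 2 = 1.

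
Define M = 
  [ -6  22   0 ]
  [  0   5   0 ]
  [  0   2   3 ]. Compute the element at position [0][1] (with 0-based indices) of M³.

682

Characteristic polynomial: r^3 - 2r^2 - 33r + 90 = (r - 5)(r - 3)(r + 6), so the eigenvalues are -6, 3, 5.
r=-6: eigenvector (1, 0, 0).
r=5: eigenvector (2, 1, 1).
r=3: eigenvector (0, 0, 1).
P = [[1, 2, 0], [0, 1, 0], [0, 1, 1]], D = diag(-6, 5, 3), P⁻¹ = [[1, -2, 0], [0, 1, 0], [0, -1, 1]].
M³ = P·diag(-216, 125, 27)·P⁻¹ = [[-216, 682, 0], [0, 125, 0], [0, 98, 27]].
The requested entry is 682.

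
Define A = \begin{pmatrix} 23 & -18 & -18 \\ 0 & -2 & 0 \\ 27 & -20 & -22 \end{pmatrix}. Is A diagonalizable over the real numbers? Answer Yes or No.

Yes

Characteristic polynomial: p(s) = s^3 + s^2 - 22s - 40 = (s - 5)(s + 2)(s + 4).
All 3 eigenvalues are distinct, so A is diagonalizable.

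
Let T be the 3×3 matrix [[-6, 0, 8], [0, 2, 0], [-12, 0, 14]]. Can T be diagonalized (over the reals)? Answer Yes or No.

Characteristic polynomial: p(s) = s^3 - 10s^2 + 28s - 24 = (s - 6)(s - 2)^2.
s = 2 has algebraic multiplicity 2; rank(T − 2I) = 1, so geometric multiplicity = 2.
Every eigenvalue has geometric = algebraic multiplicity, so T is diagonalizable.

Yes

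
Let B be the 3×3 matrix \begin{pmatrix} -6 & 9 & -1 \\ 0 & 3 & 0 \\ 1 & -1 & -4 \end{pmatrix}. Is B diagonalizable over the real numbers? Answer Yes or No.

No

Characteristic polynomial: p(μ) = μ^3 + 7μ^2 - 5μ - 75 = (μ - 3)(μ + 5)^2.
μ = -5 has algebraic multiplicity 2; rank(B + 5I) = 2, so geometric multiplicity = 1.
Geometric multiplicity < algebraic multiplicity, so B is not diagonalizable.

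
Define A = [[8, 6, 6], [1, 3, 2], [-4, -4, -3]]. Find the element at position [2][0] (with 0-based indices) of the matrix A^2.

Characteristic polynomial: λ^3 - 8λ^2 + 17λ - 10 = (λ - 5)(λ - 2)(λ - 1), so the eigenvalues are 1, 2, 5.
λ=2: eigenvector (1, -1, 0).
λ=5: eigenvector (2, 0, -1).
λ=1: eigenvector (0, -1, 1).
P = [[1, 2, 0], [-1, 0, -1], [0, -1, 1]], D = diag(2, 5, 1), P⁻¹ = [[-1, -2, -2], [1, 1, 1], [1, 1, 2]].
A² = P·diag(4, 25, 1)·P⁻¹ = [[46, 42, 42], [3, 7, 6], [-24, -24, -23]].
The requested entry is -24.

-24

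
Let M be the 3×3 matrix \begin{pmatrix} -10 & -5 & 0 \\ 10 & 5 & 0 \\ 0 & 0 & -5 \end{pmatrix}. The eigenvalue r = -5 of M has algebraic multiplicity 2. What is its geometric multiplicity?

2

M + 5I = [[-5, -5, 0], [10, 10, 0], [0, 0, 0]].
This matrix has rank 1, so its null space has dimension 3 − 1 = 2.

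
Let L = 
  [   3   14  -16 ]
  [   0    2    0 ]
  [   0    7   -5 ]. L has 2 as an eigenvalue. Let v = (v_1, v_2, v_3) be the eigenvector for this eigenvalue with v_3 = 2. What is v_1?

4

L − 2I = [[1, 14, -16], [0, 0, 0], [0, 7, -7]].
Solving (L − 2I)v = 0 gives the eigenspace spanned by (4, 2, 2).
With v_3 = 2, v = (4, 2, 2), so v_1 = 4.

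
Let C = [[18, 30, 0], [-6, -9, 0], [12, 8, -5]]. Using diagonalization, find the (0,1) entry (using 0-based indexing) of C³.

1890

Characteristic polynomial: s^3 - 4s^2 - 27s + 90 = (s - 6)(s - 3)(s + 5), so the eigenvalues are -5, 3, 6.
s=6: eigenvector (5, -2, 4).
s=3: eigenvector (-2, 1, -2).
s=-5: eigenvector (0, 0, 1).
P = [[5, -2, 0], [-2, 1, 0], [4, -2, 1]], D = diag(6, 3, -5), P⁻¹ = [[1, 2, 0], [2, 5, 0], [0, 2, 1]].
C³ = P·diag(216, 27, -125)·P⁻¹ = [[972, 1890, 0], [-378, -729, 0], [756, 1208, -125]].
The requested entry is 1890.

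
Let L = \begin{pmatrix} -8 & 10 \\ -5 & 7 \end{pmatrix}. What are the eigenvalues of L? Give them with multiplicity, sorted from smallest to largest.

-3, 2

Characteristic polynomial: p(μ) = μ^2 + μ - 6 = (μ - 2)(μ + 3).
Roots (with multiplicity): -3, 2.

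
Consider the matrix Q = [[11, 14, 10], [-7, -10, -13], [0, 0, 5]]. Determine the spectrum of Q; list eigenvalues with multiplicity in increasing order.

Characteristic polynomial: p(r) = r^3 - 6r^2 - 7r + 60 = (r - 5)(r - 4)(r + 3).
Roots (with multiplicity): -3, 4, 5.

-3, 4, 5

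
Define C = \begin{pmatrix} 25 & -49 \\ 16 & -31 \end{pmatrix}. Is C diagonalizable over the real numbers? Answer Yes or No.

Characteristic polynomial: p(μ) = μ^2 + 6μ + 9 = (μ + 3)^2.
μ = -3 has algebraic multiplicity 2; rank(C + 3I) = 1, so geometric multiplicity = 1.
Geometric multiplicity < algebraic multiplicity, so C is not diagonalizable.

No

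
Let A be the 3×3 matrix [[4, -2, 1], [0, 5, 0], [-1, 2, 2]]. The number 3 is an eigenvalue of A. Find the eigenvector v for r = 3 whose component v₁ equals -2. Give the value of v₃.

2

A − 3I = [[1, -2, 1], [0, 2, 0], [-1, 2, -1]].
Solving (A − 3I)v = 0 gives the eigenspace spanned by (-2, 0, 2).
With v₁ = -2, v = (-2, 0, 2), so v₃ = 2.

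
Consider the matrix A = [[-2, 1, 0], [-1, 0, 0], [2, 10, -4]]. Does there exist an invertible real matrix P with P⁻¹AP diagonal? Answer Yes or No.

No

Characteristic polynomial: p(λ) = λ^3 + 6λ^2 + 9λ + 4 = (λ + 1)^2(λ + 4).
λ = -1 has algebraic multiplicity 2; rank(A + 1I) = 2, so geometric multiplicity = 1.
Geometric multiplicity < algebraic multiplicity, so A is not diagonalizable.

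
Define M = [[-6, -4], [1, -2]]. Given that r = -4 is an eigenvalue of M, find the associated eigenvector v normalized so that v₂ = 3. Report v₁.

M + 4I = [[-2, -4], [1, 2]].
Solving (M + 4I)v = 0 gives the eigenspace spanned by (-6, 3).
With v₂ = 3, v = (-6, 3), so v₁ = -6.

-6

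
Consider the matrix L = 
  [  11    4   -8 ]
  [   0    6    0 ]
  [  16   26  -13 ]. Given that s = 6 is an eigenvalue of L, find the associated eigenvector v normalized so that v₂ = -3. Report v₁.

12

L − 6I = [[5, 4, -8], [0, 0, 0], [16, 26, -19]].
Solving (L − 6I)v = 0 gives the eigenspace spanned by (12, -3, 6).
With v₂ = -3, v = (12, -3, 6), so v₁ = 12.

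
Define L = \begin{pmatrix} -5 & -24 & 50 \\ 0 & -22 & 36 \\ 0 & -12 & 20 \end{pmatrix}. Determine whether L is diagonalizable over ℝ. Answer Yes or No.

Characteristic polynomial: p(λ) = λ^3 + 7λ^2 + 2λ - 40 = (λ - 2)(λ + 4)(λ + 5).
All 3 eigenvalues are distinct, so L is diagonalizable.

Yes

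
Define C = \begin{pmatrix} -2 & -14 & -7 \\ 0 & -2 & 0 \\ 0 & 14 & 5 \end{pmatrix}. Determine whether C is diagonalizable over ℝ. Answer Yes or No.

Characteristic polynomial: p(μ) = μ^3 - μ^2 - 16μ - 20 = (μ - 5)(μ + 2)^2.
μ = -2 has algebraic multiplicity 2; rank(C + 2I) = 1, so geometric multiplicity = 2.
Every eigenvalue has geometric = algebraic multiplicity, so C is diagonalizable.

Yes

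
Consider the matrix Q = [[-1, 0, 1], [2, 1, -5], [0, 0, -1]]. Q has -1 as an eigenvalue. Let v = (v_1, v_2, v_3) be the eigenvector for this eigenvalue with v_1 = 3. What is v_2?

Q + 1I = [[0, 0, 1], [2, 2, -5], [0, 0, 0]].
Solving (Q + 1I)v = 0 gives the eigenspace spanned by (3, -3, 0).
With v_1 = 3, v = (3, -3, 0), so v_2 = -3.

-3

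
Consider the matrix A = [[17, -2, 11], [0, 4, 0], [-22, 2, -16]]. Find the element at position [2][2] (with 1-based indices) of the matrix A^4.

Characteristic polynomial: r^3 - 5r^2 - 26r + 120 = (r - 6)(r - 4)(r + 5), so the eigenvalues are -5, 4, 6.
r=-5: eigenvector (1, 0, -2).
r=4: eigenvector (1, 1, -1).
r=6: eigenvector (1, 0, -1).
P = [[1, 1, 1], [0, 1, 0], [-2, -1, -1]], D = diag(-5, 4, 6), P⁻¹ = [[-1, 0, -1], [0, 1, 0], [2, -1, 1]].
A⁴ = P·diag(625, 256, 1296)·P⁻¹ = [[1967, -1040, 671], [0, 256, 0], [-1342, 1040, -46]].
The requested entry is 256.

256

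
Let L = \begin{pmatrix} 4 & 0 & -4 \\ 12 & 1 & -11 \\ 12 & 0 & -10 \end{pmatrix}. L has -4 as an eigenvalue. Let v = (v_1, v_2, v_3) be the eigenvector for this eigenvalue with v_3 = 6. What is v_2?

6

L + 4I = [[8, 0, -4], [12, 5, -11], [12, 0, -6]].
Solving (L + 4I)v = 0 gives the eigenspace spanned by (3, 6, 6).
With v_3 = 6, v = (3, 6, 6), so v_2 = 6.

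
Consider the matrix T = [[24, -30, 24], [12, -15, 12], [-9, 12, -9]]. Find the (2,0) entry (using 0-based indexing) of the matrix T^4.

81

Characteristic polynomial: λ^3 - 9λ = λ(λ - 3)(λ + 3), so the eigenvalues are -3, 0, 3.
λ=3: eigenvector (4, 2, -1).
λ=-3: eigenvector (2, 1, -1).
λ=0: eigenvector (1, 0, -1).
P = [[4, 2, 1], [2, 1, 0], [-1, -1, -1]], D = diag(3, -3, 0), P⁻¹ = [[1, -1, 1], [-2, 3, -2], [1, -2, 0]].
T⁴ = P·diag(81, 81, 0)·P⁻¹ = [[0, 162, 0], [0, 81, 0], [81, -162, 81]].
The requested entry is 81.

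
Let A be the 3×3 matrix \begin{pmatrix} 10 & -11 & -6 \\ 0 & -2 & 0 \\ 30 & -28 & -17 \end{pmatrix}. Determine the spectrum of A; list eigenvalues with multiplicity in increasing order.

-5, -2, -2

Characteristic polynomial: p(t) = t^3 + 9t^2 + 24t + 20 = (t + 2)^2(t + 5).
Roots (with multiplicity): -5, -2, -2.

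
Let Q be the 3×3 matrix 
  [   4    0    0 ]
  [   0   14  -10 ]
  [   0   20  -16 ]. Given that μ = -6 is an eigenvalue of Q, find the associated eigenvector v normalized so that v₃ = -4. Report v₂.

-2

Q + 6I = [[10, 0, 0], [0, 20, -10], [0, 20, -10]].
Solving (Q + 6I)v = 0 gives the eigenspace spanned by (0, -2, -4).
With v₃ = -4, v = (0, -2, -4), so v₂ = -2.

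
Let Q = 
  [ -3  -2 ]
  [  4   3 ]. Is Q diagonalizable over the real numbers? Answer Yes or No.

Yes

Characteristic polynomial: p(r) = r^2 - 1 = (r - 1)(r + 1).
All 2 eigenvalues are distinct, so Q is diagonalizable.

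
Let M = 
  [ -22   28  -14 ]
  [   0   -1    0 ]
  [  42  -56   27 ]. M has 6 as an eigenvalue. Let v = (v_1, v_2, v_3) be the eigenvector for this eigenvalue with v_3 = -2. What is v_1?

M − 6I = [[-28, 28, -14], [0, -7, 0], [42, -56, 21]].
Solving (M − 6I)v = 0 gives the eigenspace spanned by (1, 0, -2).
With v_3 = -2, v = (1, 0, -2), so v_1 = 1.

1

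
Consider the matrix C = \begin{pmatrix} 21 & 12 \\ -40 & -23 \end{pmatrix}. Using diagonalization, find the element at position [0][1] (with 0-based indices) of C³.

84

Characteristic polynomial: λ^2 + 2λ - 3 = (λ - 1)(λ + 3), so the eigenvalues are -3, 1.
λ=-3: eigenvector (-1, 2).
λ=1: eigenvector (-3, 5).
P = [[-1, -3], [2, 5]], D = diag(-3, 1), P⁻¹ = [[5, 3], [-2, -1]].
C³ = P·diag(-27, 1)·P⁻¹ = [[141, 84], [-280, -167]].
The requested entry is 84.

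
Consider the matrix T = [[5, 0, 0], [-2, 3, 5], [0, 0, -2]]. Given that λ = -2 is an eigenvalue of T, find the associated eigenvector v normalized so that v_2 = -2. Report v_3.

T + 2I = [[7, 0, 0], [-2, 5, 5], [0, 0, 0]].
Solving (T + 2I)v = 0 gives the eigenspace spanned by (0, -2, 2).
With v_2 = -2, v = (0, -2, 2), so v_3 = 2.

2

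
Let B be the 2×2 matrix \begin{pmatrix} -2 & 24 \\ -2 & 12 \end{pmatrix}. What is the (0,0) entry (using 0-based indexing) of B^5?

-19232

Characteristic polynomial: μ^2 - 10μ + 24 = (μ - 6)(μ - 4), so the eigenvalues are 4, 6.
μ=6: eigenvector (3, 1).
μ=4: eigenvector (-4, -1).
P = [[3, -4], [1, -1]], D = diag(6, 4), P⁻¹ = [[-1, 4], [-1, 3]].
B⁵ = P·diag(7776, 1024)·P⁻¹ = [[-19232, 81024], [-6752, 28032]].
The requested entry is -19232.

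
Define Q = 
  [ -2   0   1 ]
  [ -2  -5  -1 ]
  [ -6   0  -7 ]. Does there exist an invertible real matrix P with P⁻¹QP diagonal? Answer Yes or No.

Characteristic polynomial: p(t) = t^3 + 14t^2 + 65t + 100 = (t + 4)(t + 5)^2.
t = -5 has algebraic multiplicity 2; rank(Q + 5I) = 2, so geometric multiplicity = 1.
Geometric multiplicity < algebraic multiplicity, so Q is not diagonalizable.

No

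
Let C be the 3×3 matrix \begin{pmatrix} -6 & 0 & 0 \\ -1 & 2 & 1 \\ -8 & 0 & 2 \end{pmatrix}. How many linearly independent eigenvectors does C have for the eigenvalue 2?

1

C − 2I = [[-8, 0, 0], [-1, 0, 1], [-8, 0, 0]].
This matrix has rank 2, so its null space has dimension 3 − 2 = 1.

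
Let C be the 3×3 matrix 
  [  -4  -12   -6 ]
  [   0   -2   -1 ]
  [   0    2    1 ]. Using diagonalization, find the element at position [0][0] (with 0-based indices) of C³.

-64

Characteristic polynomial: λ^3 + 5λ^2 + 4λ = λ(λ + 1)(λ + 4), so the eigenvalues are -4, -1, 0.
λ=-4: eigenvector (1, 0, 0).
λ=0: eigenvector (0, 1, -2).
λ=-1: eigenvector (-2, 1, -1).
P = [[1, 0, -2], [0, 1, 1], [0, -2, -1]], D = diag(-4, 0, -1), P⁻¹ = [[1, 4, 2], [0, -1, -1], [0, 2, 1]].
C³ = P·diag(-64, 0, -1)·P⁻¹ = [[-64, -252, -126], [0, -2, -1], [0, 2, 1]].
The requested entry is -64.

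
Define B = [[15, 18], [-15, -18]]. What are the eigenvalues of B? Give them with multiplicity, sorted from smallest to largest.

-3, 0

Characteristic polynomial: p(r) = r^2 + 3r = r(r + 3).
Roots (with multiplicity): -3, 0.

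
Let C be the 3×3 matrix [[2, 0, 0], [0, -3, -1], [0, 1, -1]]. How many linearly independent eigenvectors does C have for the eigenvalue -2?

1

C + 2I = [[4, 0, 0], [0, -1, -1], [0, 1, 1]].
This matrix has rank 2, so its null space has dimension 3 − 2 = 1.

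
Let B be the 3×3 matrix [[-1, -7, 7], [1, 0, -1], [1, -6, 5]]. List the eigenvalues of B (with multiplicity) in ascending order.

-1, -1, 6

Characteristic polynomial: p(λ) = λ^3 - 4λ^2 - 11λ - 6 = (λ - 6)(λ + 1)^2.
Roots (with multiplicity): -1, -1, 6.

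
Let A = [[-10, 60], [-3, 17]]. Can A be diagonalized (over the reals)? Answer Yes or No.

Yes

Characteristic polynomial: p(λ) = λ^2 - 7λ + 10 = (λ - 5)(λ - 2).
All 2 eigenvalues are distinct, so A is diagonalizable.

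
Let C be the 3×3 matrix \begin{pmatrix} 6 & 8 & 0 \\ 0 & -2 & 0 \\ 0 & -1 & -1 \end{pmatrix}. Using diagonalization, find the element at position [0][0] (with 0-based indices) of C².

36

Characteristic polynomial: r^3 - 3r^2 - 16r - 12 = (r - 6)(r + 1)(r + 2), so the eigenvalues are -2, -1, 6.
r=6: eigenvector (1, 0, 0).
r=-1: eigenvector (0, 0, 1).
r=-2: eigenvector (-1, 1, 1).
P = [[1, 0, -1], [0, 0, 1], [0, 1, 1]], D = diag(6, -1, -2), P⁻¹ = [[1, 1, 0], [0, -1, 1], [0, 1, 0]].
C² = P·diag(36, 1, 4)·P⁻¹ = [[36, 32, 0], [0, 4, 0], [0, 3, 1]].
The requested entry is 36.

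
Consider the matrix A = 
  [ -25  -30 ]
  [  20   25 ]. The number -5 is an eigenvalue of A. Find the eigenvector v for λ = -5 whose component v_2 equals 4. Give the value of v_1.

-6

A + 5I = [[-20, -30], [20, 30]].
Solving (A + 5I)v = 0 gives the eigenspace spanned by (-6, 4).
With v_2 = 4, v = (-6, 4), so v_1 = -6.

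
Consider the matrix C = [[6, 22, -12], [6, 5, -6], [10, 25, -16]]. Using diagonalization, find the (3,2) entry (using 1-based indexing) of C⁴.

-2515

Characteristic polynomial: r^3 + 5r^2 - 8r - 12 = (r - 2)(r + 1)(r + 6), so the eigenvalues are -6, -1, 2.
r=-1: eigenvector (2, 1, 3).
r=-6: eigenvector (1, 0, 1).
r=2: eigenvector (-4, -2, -5).
P = [[2, 1, -4], [1, 0, -2], [3, 1, -5]], D = diag(-1, -6, 2), P⁻¹ = [[-2, -1, 2], [1, -2, 0], [-1, -1, 1]].
C⁴ = P·diag(1, 1296, 16)·P⁻¹ = [[1356, -2530, -60], [30, 31, -30], [1370, -2515, -74]].
The requested entry is -2515.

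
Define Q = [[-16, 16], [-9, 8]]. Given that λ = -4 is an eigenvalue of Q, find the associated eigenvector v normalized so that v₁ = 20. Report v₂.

15

Q + 4I = [[-12, 16], [-9, 12]].
Solving (Q + 4I)v = 0 gives the eigenspace spanned by (20, 15).
With v₁ = 20, v = (20, 15), so v₂ = 15.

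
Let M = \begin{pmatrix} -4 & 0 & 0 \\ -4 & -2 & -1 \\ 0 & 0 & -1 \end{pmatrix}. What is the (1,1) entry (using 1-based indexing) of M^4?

Characteristic polynomial: λ^3 + 7λ^2 + 14λ + 8 = (λ + 1)(λ + 2)(λ + 4), so the eigenvalues are -4, -2, -1.
λ=-2: eigenvector (0, 1, 0).
λ=-4: eigenvector (1, 2, 0).
λ=-1: eigenvector (0, -1, 1).
P = [[0, 1, 0], [1, 2, -1], [0, 0, 1]], D = diag(-2, -4, -1), P⁻¹ = [[-2, 1, 1], [1, 0, 0], [0, 0, 1]].
M⁴ = P·diag(16, 256, 1)·P⁻¹ = [[256, 0, 0], [480, 16, 15], [0, 0, 1]].
The requested entry is 256.

256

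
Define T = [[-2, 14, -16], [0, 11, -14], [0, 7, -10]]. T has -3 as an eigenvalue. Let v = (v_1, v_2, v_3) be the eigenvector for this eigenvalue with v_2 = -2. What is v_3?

-2

T + 3I = [[1, 14, -16], [0, 14, -14], [0, 7, -7]].
Solving (T + 3I)v = 0 gives the eigenspace spanned by (-4, -2, -2).
With v_2 = -2, v = (-4, -2, -2), so v_3 = -2.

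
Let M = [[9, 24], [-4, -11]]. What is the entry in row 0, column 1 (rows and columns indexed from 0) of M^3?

168

Characteristic polynomial: r^2 + 2r - 3 = (r - 1)(r + 3), so the eigenvalues are -3, 1.
r=1: eigenvector (3, -1).
r=-3: eigenvector (-2, 1).
P = [[3, -2], [-1, 1]], D = diag(1, -3), P⁻¹ = [[1, 2], [1, 3]].
M³ = P·diag(1, -27)·P⁻¹ = [[57, 168], [-28, -83]].
The requested entry is 168.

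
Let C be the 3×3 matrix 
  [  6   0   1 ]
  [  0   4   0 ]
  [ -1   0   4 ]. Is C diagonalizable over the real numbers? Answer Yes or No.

Characteristic polynomial: p(r) = r^3 - 14r^2 + 65r - 100 = (r - 5)^2(r - 4).
r = 5 has algebraic multiplicity 2; rank(C − 5I) = 2, so geometric multiplicity = 1.
Geometric multiplicity < algebraic multiplicity, so C is not diagonalizable.

No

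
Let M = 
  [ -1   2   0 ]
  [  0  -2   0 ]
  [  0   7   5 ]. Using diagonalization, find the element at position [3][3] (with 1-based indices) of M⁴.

625

Characteristic polynomial: λ^3 - 2λ^2 - 13λ - 10 = (λ - 5)(λ + 1)(λ + 2), so the eigenvalues are -2, -1, 5.
λ=-1: eigenvector (1, 0, 0).
λ=-2: eigenvector (-2, 1, -1).
λ=5: eigenvector (0, 0, 1).
P = [[1, -2, 0], [0, 1, 0], [0, -1, 1]], D = diag(-1, -2, 5), P⁻¹ = [[1, 2, 0], [0, 1, 0], [0, 1, 1]].
M⁴ = P·diag(1, 16, 625)·P⁻¹ = [[1, -30, 0], [0, 16, 0], [0, 609, 625]].
The requested entry is 625.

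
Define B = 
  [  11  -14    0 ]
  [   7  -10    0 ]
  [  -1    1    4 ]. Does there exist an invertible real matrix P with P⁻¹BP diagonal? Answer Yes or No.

No

Characteristic polynomial: p(t) = t^3 - 5t^2 - 8t + 48 = (t - 4)^2(t + 3).
t = 4 has algebraic multiplicity 2; rank(B − 4I) = 2, so geometric multiplicity = 1.
Geometric multiplicity < algebraic multiplicity, so B is not diagonalizable.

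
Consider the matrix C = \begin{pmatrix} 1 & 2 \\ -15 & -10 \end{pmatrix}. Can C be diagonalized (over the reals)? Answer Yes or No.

Characteristic polynomial: p(μ) = μ^2 + 9μ + 20 = (μ + 4)(μ + 5).
All 2 eigenvalues are distinct, so C is diagonalizable.

Yes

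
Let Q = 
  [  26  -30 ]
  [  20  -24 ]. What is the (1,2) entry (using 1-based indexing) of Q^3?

Characteristic polynomial: λ^2 - 2λ - 24 = (λ - 6)(λ + 4), so the eigenvalues are -4, 6.
λ=-4: eigenvector (1, 1).
λ=6: eigenvector (3, 2).
P = [[1, 3], [1, 2]], D = diag(-4, 6), P⁻¹ = [[-2, 3], [1, -1]].
Q³ = P·diag(-64, 216)·P⁻¹ = [[776, -840], [560, -624]].
The requested entry is -840.

-840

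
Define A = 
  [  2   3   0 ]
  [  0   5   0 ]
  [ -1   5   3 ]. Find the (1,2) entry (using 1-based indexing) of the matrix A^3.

117

Characteristic polynomial: s^3 - 10s^2 + 31s - 30 = (s - 5)(s - 3)(s - 2), so the eigenvalues are 2, 3, 5.
s=2: eigenvector (1, 0, 1).
s=5: eigenvector (1, 1, 2).
s=3: eigenvector (0, 0, 1).
P = [[1, 1, 0], [0, 1, 0], [1, 2, 1]], D = diag(2, 5, 3), P⁻¹ = [[1, -1, 0], [0, 1, 0], [-1, -1, 1]].
A³ = P·diag(8, 125, 27)·P⁻¹ = [[8, 117, 0], [0, 125, 0], [-19, 215, 27]].
The requested entry is 117.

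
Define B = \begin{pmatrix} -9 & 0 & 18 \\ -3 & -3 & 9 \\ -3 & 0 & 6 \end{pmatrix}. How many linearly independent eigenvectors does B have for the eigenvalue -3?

B + 3I = [[-6, 0, 18], [-3, 0, 9], [-3, 0, 9]].
This matrix has rank 1, so its null space has dimension 3 − 1 = 2.

2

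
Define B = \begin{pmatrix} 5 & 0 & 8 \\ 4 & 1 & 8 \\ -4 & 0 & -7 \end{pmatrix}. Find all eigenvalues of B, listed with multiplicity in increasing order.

-3, 1, 1

Characteristic polynomial: p(s) = s^3 + s^2 - 5s + 3 = (s - 1)^2(s + 3).
Roots (with multiplicity): -3, 1, 1.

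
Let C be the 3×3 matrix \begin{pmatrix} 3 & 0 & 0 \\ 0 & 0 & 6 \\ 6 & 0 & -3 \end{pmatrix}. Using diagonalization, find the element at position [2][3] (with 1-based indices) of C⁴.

Characteristic polynomial: t^3 - 9t = t(t - 3)(t + 3), so the eigenvalues are -3, 0, 3.
t=3: eigenvector (1, 2, 1).
t=-3: eigenvector (0, -2, 1).
t=0: eigenvector (0, 1, 0).
P = [[1, 0, 0], [2, -2, 1], [1, 1, 0]], D = diag(3, -3, 0), P⁻¹ = [[1, 0, 0], [-1, 0, 1], [-4, 1, 2]].
C⁴ = P·diag(81, 81, 0)·P⁻¹ = [[81, 0, 0], [324, 0, -162], [0, 0, 81]].
The requested entry is -162.

-162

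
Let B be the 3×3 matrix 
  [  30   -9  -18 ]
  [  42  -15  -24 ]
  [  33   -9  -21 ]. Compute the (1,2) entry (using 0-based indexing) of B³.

-864

Characteristic polynomial: λ^3 + 6λ^2 - 9λ - 54 = (λ - 3)(λ + 3)(λ + 6), so the eigenvalues are -6, -3, 3.
λ=-3: eigenvector (0, -2, 1).
λ=-6: eigenvector (1, 2, 1).
λ=3: eigenvector (1, 1, 1).
P = [[0, 1, 1], [-2, 2, 1], [1, 1, 1]], D = diag(-3, -6, 3), P⁻¹ = [[-1, 0, 1], [-3, 1, 2], [4, -1, -2]].
B³ = P·diag(-27, -216, 27)·P⁻¹ = [[756, -243, -486], [1350, -459, -864], [783, -243, -513]].
The requested entry is -864.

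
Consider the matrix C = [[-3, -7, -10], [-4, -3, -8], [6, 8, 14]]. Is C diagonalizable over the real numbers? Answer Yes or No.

No

Characteristic polynomial: p(μ) = μ^3 - 8μ^2 + 21μ - 18 = (μ - 3)^2(μ - 2).
μ = 3 has algebraic multiplicity 2; rank(C − 3I) = 2, so geometric multiplicity = 1.
Geometric multiplicity < algebraic multiplicity, so C is not diagonalizable.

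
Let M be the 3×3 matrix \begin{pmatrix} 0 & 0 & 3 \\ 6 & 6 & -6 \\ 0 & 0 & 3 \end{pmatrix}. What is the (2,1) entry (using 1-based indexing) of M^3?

216

Characteristic polynomial: r^3 - 9r^2 + 18r = r(r - 6)(r - 3), so the eigenvalues are 0, 3, 6.
r=0: eigenvector (1, -1, 0).
r=6: eigenvector (0, 1, 0).
r=3: eigenvector (1, 0, 1).
P = [[1, 0, 1], [-1, 1, 0], [0, 0, 1]], D = diag(0, 6, 3), P⁻¹ = [[1, 0, -1], [1, 1, -1], [0, 0, 1]].
M³ = P·diag(0, 216, 27)·P⁻¹ = [[0, 0, 27], [216, 216, -216], [0, 0, 27]].
The requested entry is 216.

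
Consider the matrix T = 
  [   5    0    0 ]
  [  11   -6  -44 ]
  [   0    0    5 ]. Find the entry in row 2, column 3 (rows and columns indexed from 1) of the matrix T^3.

Characteristic polynomial: r^3 - 4r^2 - 35r + 150 = (r - 5)^2(r + 6), so the eigenvalues are -6, 5, 5.
r=5: eigenvector (1, 1, 0).
r=-6: eigenvector (0, 1, 0).
r=5: eigenvector (3, -1, 1).
P = [[1, 0, 3], [1, 1, -1], [0, 0, 1]], D = diag(5, -6, 5), P⁻¹ = [[1, 0, -3], [-1, 1, 4], [0, 0, 1]].
T³ = P·diag(125, -216, 125)·P⁻¹ = [[125, 0, 0], [341, -216, -1364], [0, 0, 125]].
The requested entry is -1364.

-1364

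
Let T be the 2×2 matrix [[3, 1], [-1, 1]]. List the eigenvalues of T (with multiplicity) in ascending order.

Characteristic polynomial: p(r) = r^2 - 4r + 4 = (r - 2)^2.
Roots (with multiplicity): 2, 2.

2, 2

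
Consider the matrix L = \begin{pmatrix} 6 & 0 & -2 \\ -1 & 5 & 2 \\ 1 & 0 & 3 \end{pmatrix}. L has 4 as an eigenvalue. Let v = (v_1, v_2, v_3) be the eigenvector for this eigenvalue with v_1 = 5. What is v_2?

-5

L − 4I = [[2, 0, -2], [-1, 1, 2], [1, 0, -1]].
Solving (L − 4I)v = 0 gives the eigenspace spanned by (5, -5, 5).
With v_1 = 5, v = (5, -5, 5), so v_2 = -5.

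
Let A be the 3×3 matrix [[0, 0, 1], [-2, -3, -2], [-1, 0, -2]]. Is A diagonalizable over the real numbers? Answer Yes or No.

No

Characteristic polynomial: p(t) = t^3 + 5t^2 + 7t + 3 = (t + 1)^2(t + 3).
t = -1 has algebraic multiplicity 2; rank(A + 1I) = 2, so geometric multiplicity = 1.
Geometric multiplicity < algebraic multiplicity, so A is not diagonalizable.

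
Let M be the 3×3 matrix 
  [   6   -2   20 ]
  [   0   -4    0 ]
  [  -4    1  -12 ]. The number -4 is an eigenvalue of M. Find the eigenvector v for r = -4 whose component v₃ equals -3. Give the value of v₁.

M + 4I = [[10, -2, 20], [0, 0, 0], [-4, 1, -8]].
Solving (M + 4I)v = 0 gives the eigenspace spanned by (6, 0, -3).
With v₃ = -3, v = (6, 0, -3), so v₁ = 6.

6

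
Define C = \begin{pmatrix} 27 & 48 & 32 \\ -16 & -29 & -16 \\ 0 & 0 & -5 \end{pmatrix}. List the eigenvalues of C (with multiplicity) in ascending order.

Characteristic polynomial: p(t) = t^3 + 7t^2 - 5t - 75 = (t - 3)(t + 5)^2.
Roots (with multiplicity): -5, -5, 3.

-5, -5, 3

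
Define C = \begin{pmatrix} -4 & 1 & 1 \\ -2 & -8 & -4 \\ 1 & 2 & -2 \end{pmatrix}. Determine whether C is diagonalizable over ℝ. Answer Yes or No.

Characteristic polynomial: p(μ) = μ^3 + 14μ^2 + 65μ + 100 = (μ + 4)(μ + 5)^2.
μ = -5 has algebraic multiplicity 2; rank(C + 5I) = 2, so geometric multiplicity = 1.
Geometric multiplicity < algebraic multiplicity, so C is not diagonalizable.

No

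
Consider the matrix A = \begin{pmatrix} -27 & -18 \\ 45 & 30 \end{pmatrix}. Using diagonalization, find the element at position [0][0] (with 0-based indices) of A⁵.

Characteristic polynomial: λ^2 - 3λ = λ(λ - 3), so the eigenvalues are 0, 3.
λ=3: eigenvector (3, -5).
λ=0: eigenvector (2, -3).
P = [[3, 2], [-5, -3]], D = diag(3, 0), P⁻¹ = [[-3, -2], [5, 3]].
A⁵ = P·diag(243, 0)·P⁻¹ = [[-2187, -1458], [3645, 2430]].
The requested entry is -2187.

-2187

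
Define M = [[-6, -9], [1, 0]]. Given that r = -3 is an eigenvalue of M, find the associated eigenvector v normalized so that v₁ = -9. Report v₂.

3

M + 3I = [[-3, -9], [1, 3]].
Solving (M + 3I)v = 0 gives the eigenspace spanned by (-9, 3).
With v₁ = -9, v = (-9, 3), so v₂ = 3.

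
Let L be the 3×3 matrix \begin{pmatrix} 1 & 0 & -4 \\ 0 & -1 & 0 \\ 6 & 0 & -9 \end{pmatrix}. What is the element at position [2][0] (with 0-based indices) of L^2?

Characteristic polynomial: t^3 + 9t^2 + 23t + 15 = (t + 1)(t + 3)(t + 5), so the eigenvalues are -5, -3, -1.
t=-1: eigenvector (0, 1, 0).
t=-3: eigenvector (1, 0, 1).
t=-5: eigenvector (2, 0, 3).
P = [[0, 1, 2], [1, 0, 0], [0, 1, 3]], D = diag(-1, -3, -5), P⁻¹ = [[0, 1, 0], [3, 0, -2], [-1, 0, 1]].
L² = P·diag(1, 9, 25)·P⁻¹ = [[-23, 0, 32], [0, 1, 0], [-48, 0, 57]].
The requested entry is -48.

-48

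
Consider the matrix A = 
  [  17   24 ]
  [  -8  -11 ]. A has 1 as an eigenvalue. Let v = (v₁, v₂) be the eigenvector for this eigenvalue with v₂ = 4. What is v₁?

A − 1I = [[16, 24], [-8, -12]].
Solving (A − 1I)v = 0 gives the eigenspace spanned by (-6, 4).
With v₂ = 4, v = (-6, 4), so v₁ = -6.

-6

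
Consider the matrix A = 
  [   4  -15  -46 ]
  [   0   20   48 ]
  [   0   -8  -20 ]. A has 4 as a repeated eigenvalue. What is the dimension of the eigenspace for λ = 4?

1

A − 4I = [[0, -15, -46], [0, 16, 48], [0, -8, -24]].
This matrix has rank 2, so its null space has dimension 3 − 2 = 1.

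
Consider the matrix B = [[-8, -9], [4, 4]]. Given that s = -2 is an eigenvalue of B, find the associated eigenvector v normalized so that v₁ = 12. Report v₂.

-8

B + 2I = [[-6, -9], [4, 6]].
Solving (B + 2I)v = 0 gives the eigenspace spanned by (12, -8).
With v₁ = 12, v = (12, -8), so v₂ = -8.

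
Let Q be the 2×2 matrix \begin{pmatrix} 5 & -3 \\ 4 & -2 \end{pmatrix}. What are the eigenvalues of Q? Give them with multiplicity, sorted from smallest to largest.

1, 2

Characteristic polynomial: p(μ) = μ^2 - 3μ + 2 = (μ - 2)(μ - 1).
Roots (with multiplicity): 1, 2.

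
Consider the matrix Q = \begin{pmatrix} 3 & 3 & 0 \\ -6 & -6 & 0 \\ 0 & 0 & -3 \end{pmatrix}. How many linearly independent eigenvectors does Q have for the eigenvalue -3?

2

Q + 3I = [[6, 3, 0], [-6, -3, 0], [0, 0, 0]].
This matrix has rank 1, so its null space has dimension 3 − 1 = 2.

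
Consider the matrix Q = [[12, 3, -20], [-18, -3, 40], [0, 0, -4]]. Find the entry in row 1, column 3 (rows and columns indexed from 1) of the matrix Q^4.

Characteristic polynomial: s^3 - 5s^2 - 18s + 72 = (s - 6)(s - 3)(s + 4), so the eigenvalues are -4, 3, 6.
s=6: eigenvector (1, -2, 0).
s=3: eigenvector (-1, 3, 0).
s=-4: eigenvector (2, -4, 1).
P = [[1, -1, 2], [-2, 3, -4], [0, 0, 1]], D = diag(6, 3, -4), P⁻¹ = [[3, 1, -2], [2, 1, 0], [0, 0, 1]].
Q⁴ = P·diag(1296, 81, 256)·P⁻¹ = [[3726, 1215, -2080], [-7290, -2349, 4160], [0, 0, 256]].
The requested entry is -2080.

-2080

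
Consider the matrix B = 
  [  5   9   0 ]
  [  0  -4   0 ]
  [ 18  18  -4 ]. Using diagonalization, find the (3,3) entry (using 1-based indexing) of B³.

-64

Characteristic polynomial: r^3 + 3r^2 - 24r - 80 = (r - 5)(r + 4)^2, so the eigenvalues are -4, -4, 5.
r=-4: eigenvector (-1, 1, 0).
r=5: eigenvector (1, 0, 2).
r=-4: eigenvector (-2, 2, 1).
P = [[-1, 1, -2], [1, 0, 2], [0, 2, 1]], D = diag(-4, 5, -4), P⁻¹ = [[4, 5, -2], [1, 1, 0], [-2, -2, 1]].
B³ = P·diag(-64, 125, -64)·P⁻¹ = [[125, 189, 0], [0, -64, 0], [378, 378, -64]].
The requested entry is -64.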